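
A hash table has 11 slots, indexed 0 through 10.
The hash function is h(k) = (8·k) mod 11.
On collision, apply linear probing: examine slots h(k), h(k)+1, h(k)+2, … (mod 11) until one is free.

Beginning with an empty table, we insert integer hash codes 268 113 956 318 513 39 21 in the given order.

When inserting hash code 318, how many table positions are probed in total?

2

Insert 268: h=10, slot 10 empty -> index 10.
Insert 113: h=2, slot 2 empty -> index 2.
Insert 956: h=3, slot 3 empty -> index 3.
Insert 318: h=3, slot 3 occupied -> index 4.
Insert 513: h=1, slot 1 empty -> index 1.
Insert 39: h=4, slot 4 occupied -> index 5.
Insert 21: h=3, slots 3,4,5 occupied -> index 6.
Table: [_, 513, 113, 956, 318, 39, 21, _, _, _, 268]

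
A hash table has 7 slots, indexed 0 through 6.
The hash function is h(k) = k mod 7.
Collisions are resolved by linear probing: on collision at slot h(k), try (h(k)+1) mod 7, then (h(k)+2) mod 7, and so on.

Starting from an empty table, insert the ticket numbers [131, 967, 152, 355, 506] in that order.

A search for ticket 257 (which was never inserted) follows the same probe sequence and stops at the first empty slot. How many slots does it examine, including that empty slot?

Insert 131: h=5, slot 5 empty => index 5.
Insert 967: h=1, slot 1 empty => index 1.
Insert 152: h=5, slot 5 occupied => index 6.
Insert 355: h=5, slots 5,6 occupied => index 0.
Insert 506: h=2, slot 2 empty => index 2.
Table: [355, 967, 506, ∅, ∅, 131, 152]
Lookup 257: h=5, probe 5,6,0,1,2,3 → slot 3 empty, not found.

6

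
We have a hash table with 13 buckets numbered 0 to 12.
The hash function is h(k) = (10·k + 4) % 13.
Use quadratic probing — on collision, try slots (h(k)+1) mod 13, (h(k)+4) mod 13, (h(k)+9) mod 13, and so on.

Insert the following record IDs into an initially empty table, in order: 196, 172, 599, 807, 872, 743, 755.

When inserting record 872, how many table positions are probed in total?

196: h=1 → slot 1
172: h=8 → slot 8
599: h=1, probe 1,2 → slot 2
807: h=1, probe 1,2,5 → slot 5
872: h=1, probe 1,2,5,10 → slot 10
743: h=11 → slot 11
755: h=1, probe 1,2,5,10,4 → slot 4
Table: [∅, 196, 599, ∅, 755, 807, ∅, ∅, 172, ∅, 872, 743, ∅]

4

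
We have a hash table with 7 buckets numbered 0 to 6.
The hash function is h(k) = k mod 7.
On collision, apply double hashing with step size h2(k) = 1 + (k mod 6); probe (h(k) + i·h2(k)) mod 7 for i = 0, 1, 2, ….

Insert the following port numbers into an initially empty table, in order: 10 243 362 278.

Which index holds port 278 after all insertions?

10: h=3 → slot 3
243: h=5 → slot 5
362: h=5, h2=3, probe 5,1 → slot 1
278: h=5, h2=3, probe 5,1,4 → slot 4
Table: [—, 362, —, 10, 278, 243, —]

4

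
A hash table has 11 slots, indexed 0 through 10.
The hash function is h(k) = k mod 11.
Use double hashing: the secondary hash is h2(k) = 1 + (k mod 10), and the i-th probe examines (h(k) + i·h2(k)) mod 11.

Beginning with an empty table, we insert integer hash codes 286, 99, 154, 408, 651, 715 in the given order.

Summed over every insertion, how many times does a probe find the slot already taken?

3

286: h=0 => slot 0
99: h=0, h2=10, probe 0,10 => slot 10
154: h=0, h2=5, probe 0,5 => slot 5
408: h=1 => slot 1
651: h=2 => slot 2
715: h=0, h2=6, probe 0,6 => slot 6
Table: [286, 408, 651, ∅, ∅, 154, 715, ∅, ∅, ∅, 99]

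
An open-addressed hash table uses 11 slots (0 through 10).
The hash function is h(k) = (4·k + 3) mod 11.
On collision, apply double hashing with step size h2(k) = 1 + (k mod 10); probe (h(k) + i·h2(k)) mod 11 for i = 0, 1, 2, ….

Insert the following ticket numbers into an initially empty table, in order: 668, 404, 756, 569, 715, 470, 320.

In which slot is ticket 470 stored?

4

Insert 668: h=2, slot 2 empty => index 2.
Insert 404: h=2, h2=5, slot 2 occupied => index 7.
Insert 756: h=2, h2=7, slot 2 occupied => index 9.
Insert 569: h=2, h2=10, slot 2 occupied => index 1.
Insert 715: h=3, slot 3 empty => index 3.
Insert 470: h=2, h2=1, slots 2,3 occupied => index 4.
Insert 320: h=7, h2=1, slot 7 occupied => index 8.
Table: [—, 569, 668, 715, 470, —, —, 404, 320, 756, —]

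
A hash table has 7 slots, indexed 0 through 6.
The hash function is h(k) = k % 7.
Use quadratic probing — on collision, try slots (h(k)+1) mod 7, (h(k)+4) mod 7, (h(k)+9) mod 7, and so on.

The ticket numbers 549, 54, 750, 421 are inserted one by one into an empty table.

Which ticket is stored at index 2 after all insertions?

549 hashes to 3; slot 3 is free -> place at 3.
54 hashes to 5; slot 5 is free -> place at 5.
750 hashes to 1; slot 1 is free -> place at 1.
421 hashes to 1; 1 taken -> place at 2.
Table: [-, 750, 421, 549, -, 54, -]

421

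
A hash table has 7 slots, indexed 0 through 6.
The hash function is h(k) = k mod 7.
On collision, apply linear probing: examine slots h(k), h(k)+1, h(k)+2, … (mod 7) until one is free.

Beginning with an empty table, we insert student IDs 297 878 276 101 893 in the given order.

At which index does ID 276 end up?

5

297: h=3 => slot 3
878: h=3, probe 3,4 => slot 4
276: h=3, probe 3,4,5 => slot 5
101: h=3, probe 3,4,5,6 => slot 6
893: h=4, probe 4,5,6,0 => slot 0
Table: [893, —, —, 297, 878, 276, 101]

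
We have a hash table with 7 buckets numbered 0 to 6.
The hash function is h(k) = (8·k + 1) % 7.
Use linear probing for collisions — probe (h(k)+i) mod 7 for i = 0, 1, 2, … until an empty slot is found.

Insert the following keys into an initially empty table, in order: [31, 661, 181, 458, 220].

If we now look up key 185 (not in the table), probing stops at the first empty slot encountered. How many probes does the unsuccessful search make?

31 hashes to 4; slot 4 is free => place at 4.
661 hashes to 4; 4 taken => place at 5.
181 hashes to 0; slot 0 is free => place at 0.
458 hashes to 4; 4,5 taken => place at 6.
220 hashes to 4; 4,5,6,0 taken => place at 1.
Table: [181, 220, _, _, 31, 661, 458]
Lookup 185: h=4, probe 4,5,6,0,1,2 → slot 2 empty, not found.

6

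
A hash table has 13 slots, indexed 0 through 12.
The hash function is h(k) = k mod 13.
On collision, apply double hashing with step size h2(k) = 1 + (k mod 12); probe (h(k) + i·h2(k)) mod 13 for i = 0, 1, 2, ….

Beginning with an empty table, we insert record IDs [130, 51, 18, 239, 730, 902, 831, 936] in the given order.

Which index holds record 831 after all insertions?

3

130: h=0 -> slot 0
51: h=12 -> slot 12
18: h=5 -> slot 5
239: h=5, h2=12, probe 5,4 -> slot 4
730: h=2 -> slot 2
902: h=5, h2=3, probe 5,8 -> slot 8
831: h=12, h2=4, probe 12,3 -> slot 3
936: h=0, h2=1, probe 0,1 -> slot 1
Table: [130, 936, 730, 831, 239, 18, —, —, 902, —, —, —, 51]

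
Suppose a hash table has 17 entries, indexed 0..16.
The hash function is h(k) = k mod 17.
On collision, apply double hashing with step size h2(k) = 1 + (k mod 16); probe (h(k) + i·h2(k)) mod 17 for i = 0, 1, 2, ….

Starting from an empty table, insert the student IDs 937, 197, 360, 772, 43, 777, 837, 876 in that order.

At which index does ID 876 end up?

5

937 hashes to 2; slot 2 is free => place at 2.
197 hashes to 10; slot 10 is free => place at 10.
360 hashes to 3; slot 3 is free => place at 3.
772 hashes to 7; slot 7 is free => place at 7.
43 hashes to 9; slot 9 is free => place at 9.
777 hashes to 12; slot 12 is free => place at 12.
837 hashes to 4; slot 4 is free => place at 4.
876 hashes to 9, h2=13; 9 taken => place at 5.
Table: [., ., 937, 360, 837, 876, ., 772, ., 43, 197, ., 777, ., ., ., .]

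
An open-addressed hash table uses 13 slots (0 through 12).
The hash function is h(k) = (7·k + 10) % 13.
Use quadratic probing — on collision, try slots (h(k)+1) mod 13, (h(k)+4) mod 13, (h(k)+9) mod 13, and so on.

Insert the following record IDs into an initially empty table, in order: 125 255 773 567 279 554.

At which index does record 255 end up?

125 hashes to 1; slot 1 is free → place at 1.
255 hashes to 1; 1 taken → place at 2.
773 hashes to 0; slot 0 is free → place at 0.
567 hashes to 1; 1,2 taken → place at 5.
279 hashes to 0; 0,1 taken → place at 4.
554 hashes to 1; 1,2,5 taken → place at 10.
Table: [773, 125, 255, ., 279, 567, ., ., ., ., 554, ., .]

2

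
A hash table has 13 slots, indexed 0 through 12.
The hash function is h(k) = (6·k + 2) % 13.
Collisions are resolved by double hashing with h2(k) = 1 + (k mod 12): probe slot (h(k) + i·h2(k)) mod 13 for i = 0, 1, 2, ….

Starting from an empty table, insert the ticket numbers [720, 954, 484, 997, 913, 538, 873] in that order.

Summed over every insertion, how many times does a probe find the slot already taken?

4

720: h=6 → slot 6
954: h=6, h2=7, probe 6,0 → slot 0
484: h=7 → slot 7
997: h=4 → slot 4
913: h=7, h2=2, probe 7,9 → slot 9
538: h=6, h2=11, probe 6,4,2 → slot 2
873: h=1 → slot 1
Table: [954, 873, 538, —, 997, —, 720, 484, —, 913, —, —, —]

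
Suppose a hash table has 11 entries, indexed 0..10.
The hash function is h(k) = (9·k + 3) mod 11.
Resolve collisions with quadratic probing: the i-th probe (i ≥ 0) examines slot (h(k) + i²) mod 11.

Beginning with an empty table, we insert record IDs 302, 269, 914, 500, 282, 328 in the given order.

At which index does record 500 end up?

302 hashes to 4; slot 4 is free => place at 4.
269 hashes to 4; 4 taken => place at 5.
914 hashes to 1; slot 1 is free => place at 1.
500 hashes to 4; 4,5 taken => place at 8.
282 hashes to 0; slot 0 is free => place at 0.
328 hashes to 7; slot 7 is free => place at 7.
Table: [282, 914, -, -, 302, 269, -, 328, 500, -, -]

8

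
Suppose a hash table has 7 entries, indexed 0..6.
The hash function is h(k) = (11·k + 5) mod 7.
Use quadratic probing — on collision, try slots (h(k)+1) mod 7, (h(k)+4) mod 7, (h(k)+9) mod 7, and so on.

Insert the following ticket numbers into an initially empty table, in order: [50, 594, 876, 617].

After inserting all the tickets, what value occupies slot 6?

617

Insert 50: h=2, slot 2 empty => index 2.
Insert 594: h=1, slot 1 empty => index 1.
Insert 876: h=2, slot 2 occupied => index 3.
Insert 617: h=2, slots 2,3 occupied => index 6.
Table: [∅, 594, 50, 876, ∅, ∅, 617]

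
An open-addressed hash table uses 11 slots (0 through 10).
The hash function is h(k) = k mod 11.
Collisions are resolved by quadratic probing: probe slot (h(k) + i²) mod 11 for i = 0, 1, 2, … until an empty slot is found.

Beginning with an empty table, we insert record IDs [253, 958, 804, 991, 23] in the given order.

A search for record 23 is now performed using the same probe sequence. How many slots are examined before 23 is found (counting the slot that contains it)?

4

253: h=0 → slot 0
958: h=1 → slot 1
804: h=1, probe 1,2 → slot 2
991: h=1, probe 1,2,5 → slot 5
23: h=1, probe 1,2,5,10 → slot 10
Table: [253, 958, 804, —, —, 991, —, —, —, —, 23]
Lookup 23: h=1, probe 1,2,5,10 → found at 10.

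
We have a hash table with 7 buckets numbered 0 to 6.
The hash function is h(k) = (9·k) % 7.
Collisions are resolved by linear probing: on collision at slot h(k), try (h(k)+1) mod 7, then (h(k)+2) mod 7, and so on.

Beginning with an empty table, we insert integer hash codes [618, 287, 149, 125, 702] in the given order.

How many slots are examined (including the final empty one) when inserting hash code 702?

Insert 618: h=4, slot 4 empty => index 4.
Insert 287: h=0, slot 0 empty => index 0.
Insert 149: h=4, slot 4 occupied => index 5.
Insert 125: h=5, slot 5 occupied => index 6.
Insert 702: h=4, slots 4,5,6,0 occupied => index 1.
Table: [287, 702, -, -, 618, 149, 125]

5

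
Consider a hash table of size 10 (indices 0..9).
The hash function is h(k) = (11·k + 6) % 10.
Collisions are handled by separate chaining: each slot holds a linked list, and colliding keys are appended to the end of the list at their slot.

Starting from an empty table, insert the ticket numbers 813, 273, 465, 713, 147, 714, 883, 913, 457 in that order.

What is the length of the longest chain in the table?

5

813 → bucket 9
273 → bucket 9 (collision)
465 → bucket 1
713 → bucket 9 (collision)
147 → bucket 3
714 → bucket 0
883 → bucket 9 (collision)
913 → bucket 9 (collision)
457 → bucket 3 (collision)
Final buckets:
0: 714
1: 465
2: _
3: 147 -> 457
4: _
5: _
6: _
7: _
8: _
9: 813 -> 273 -> 713 -> 883 -> 913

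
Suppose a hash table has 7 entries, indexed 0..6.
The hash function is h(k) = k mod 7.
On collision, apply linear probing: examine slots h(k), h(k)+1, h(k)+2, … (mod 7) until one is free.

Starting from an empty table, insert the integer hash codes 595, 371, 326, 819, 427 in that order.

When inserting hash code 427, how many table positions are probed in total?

595 hashes to 0; slot 0 is free → place at 0.
371 hashes to 0; 0 taken → place at 1.
326 hashes to 4; slot 4 is free → place at 4.
819 hashes to 0; 0,1 taken → place at 2.
427 hashes to 0; 0,1,2 taken → place at 3.
Table: [595, 371, 819, 427, 326, _, _]

4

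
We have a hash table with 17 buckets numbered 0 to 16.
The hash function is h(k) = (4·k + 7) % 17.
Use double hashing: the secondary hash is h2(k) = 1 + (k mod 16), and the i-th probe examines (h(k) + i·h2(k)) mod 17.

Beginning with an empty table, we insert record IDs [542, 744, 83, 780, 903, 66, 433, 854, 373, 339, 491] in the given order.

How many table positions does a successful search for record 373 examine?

2

542: h=16 -> slot 16
744: h=8 -> slot 8
83: h=16, h2=4, probe 16,3 -> slot 3
780: h=16, h2=13, probe 16,12 -> slot 12
903: h=15 -> slot 15
66: h=16, h2=3, probe 16,2 -> slot 2
433: h=5 -> slot 5
854: h=6 -> slot 6
373: h=3, h2=6, probe 3,9 -> slot 9
339: h=3, h2=4, probe 3,7 -> slot 7
491: h=16, h2=12, probe 16,11 -> slot 11
Table: [-, -, 66, 83, -, 433, 854, 339, 744, 373, -, 491, 780, -, -, 903, 542]
Lookup 373: h=3, h2=6, probe 3,9 → found at 9.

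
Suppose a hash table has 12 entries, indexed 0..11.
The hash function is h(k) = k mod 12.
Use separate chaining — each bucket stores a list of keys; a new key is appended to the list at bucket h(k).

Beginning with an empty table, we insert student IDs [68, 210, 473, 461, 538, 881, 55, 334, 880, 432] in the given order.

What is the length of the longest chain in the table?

3

68 → bucket 8
210 → bucket 6
473 → bucket 5
461 → bucket 5 (collision)
538 → bucket 10
881 → bucket 5 (collision)
55 → bucket 7
334 → bucket 10 (collision)
880 → bucket 4
432 → bucket 0
Final buckets:
0: 432
1: —
2: —
3: —
4: 880
5: 473 -> 461 -> 881
6: 210
7: 55
8: 68
9: —
10: 538 -> 334
11: —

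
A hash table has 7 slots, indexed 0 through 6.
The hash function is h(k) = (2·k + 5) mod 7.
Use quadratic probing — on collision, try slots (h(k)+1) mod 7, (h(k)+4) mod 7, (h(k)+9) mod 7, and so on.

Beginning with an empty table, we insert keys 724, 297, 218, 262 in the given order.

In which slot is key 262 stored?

724 hashes to 4; slot 4 is free => place at 4.
297 hashes to 4; 4 taken => place at 5.
218 hashes to 0; slot 0 is free => place at 0.
262 hashes to 4; 4,5 taken => place at 1.
Table: [218, 262, ∅, ∅, 724, 297, ∅]

1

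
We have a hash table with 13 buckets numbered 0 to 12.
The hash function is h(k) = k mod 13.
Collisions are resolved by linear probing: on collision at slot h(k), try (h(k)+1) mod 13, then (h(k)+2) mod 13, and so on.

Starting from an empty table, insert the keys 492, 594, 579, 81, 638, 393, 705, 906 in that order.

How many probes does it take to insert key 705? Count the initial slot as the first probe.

3

Insert 492: h=11, slot 11 empty => index 11.
Insert 594: h=9, slot 9 empty => index 9.
Insert 579: h=7, slot 7 empty => index 7.
Insert 81: h=3, slot 3 empty => index 3.
Insert 638: h=1, slot 1 empty => index 1.
Insert 393: h=3, slot 3 occupied => index 4.
Insert 705: h=3, slots 3,4 occupied => index 5.
Insert 906: h=9, slot 9 occupied => index 10.
Table: [-, 638, -, 81, 393, 705, -, 579, -, 594, 906, 492, -]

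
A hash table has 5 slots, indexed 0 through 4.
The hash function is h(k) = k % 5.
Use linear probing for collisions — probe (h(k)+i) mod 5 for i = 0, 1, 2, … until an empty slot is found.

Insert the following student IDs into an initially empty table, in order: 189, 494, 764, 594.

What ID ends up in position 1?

764

189 hashes to 4; slot 4 is free => place at 4.
494 hashes to 4; 4 taken => place at 0.
764 hashes to 4; 4,0 taken => place at 1.
594 hashes to 4; 4,0,1 taken => place at 2.
Table: [494, 764, 594, —, 189]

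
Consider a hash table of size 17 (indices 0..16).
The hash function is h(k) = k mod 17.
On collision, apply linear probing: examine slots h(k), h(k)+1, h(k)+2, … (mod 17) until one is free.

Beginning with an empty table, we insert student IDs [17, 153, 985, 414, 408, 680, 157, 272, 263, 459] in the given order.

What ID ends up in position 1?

17: h=0 → slot 0
153: h=0, probe 0,1 → slot 1
985: h=16 → slot 16
414: h=6 → slot 6
408: h=0, probe 0,1,2 → slot 2
680: h=0, probe 0,1,2,3 → slot 3
157: h=4 → slot 4
272: h=0, probe 0,1,2,3,4,5 → slot 5
263: h=8 → slot 8
459: h=0, probe 0,1,2,3,4,5,6,7 → slot 7
Table: [17, 153, 408, 680, 157, 272, 414, 459, 263, -, -, -, -, -, -, -, 985]

153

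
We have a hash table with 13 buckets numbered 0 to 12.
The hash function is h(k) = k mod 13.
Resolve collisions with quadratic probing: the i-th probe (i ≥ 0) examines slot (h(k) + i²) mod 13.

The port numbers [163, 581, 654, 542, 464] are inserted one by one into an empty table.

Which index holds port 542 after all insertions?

Insert 163: h=7, slot 7 empty → index 7.
Insert 581: h=9, slot 9 empty → index 9.
Insert 654: h=4, slot 4 empty → index 4.
Insert 542: h=9, slot 9 occupied → index 10.
Insert 464: h=9, slots 9,10 occupied → index 0.
Table: [464, —, —, —, 654, —, —, 163, —, 581, 542, —, —]

10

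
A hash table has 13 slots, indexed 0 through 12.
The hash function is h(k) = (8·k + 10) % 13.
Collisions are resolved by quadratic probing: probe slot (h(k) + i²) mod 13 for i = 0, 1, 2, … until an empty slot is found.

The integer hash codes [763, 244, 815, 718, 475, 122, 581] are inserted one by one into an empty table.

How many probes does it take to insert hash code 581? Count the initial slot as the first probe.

763 hashes to 4; slot 4 is free -> place at 4.
244 hashes to 12; slot 12 is free -> place at 12.
815 hashes to 4; 4 taken -> place at 5.
718 hashes to 8; slot 8 is free -> place at 8.
475 hashes to 1; slot 1 is free -> place at 1.
122 hashes to 11; slot 11 is free -> place at 11.
581 hashes to 4; 4,5,8 taken -> place at 0.
Table: [581, 475, -, -, 763, 815, -, -, 718, -, -, 122, 244]

4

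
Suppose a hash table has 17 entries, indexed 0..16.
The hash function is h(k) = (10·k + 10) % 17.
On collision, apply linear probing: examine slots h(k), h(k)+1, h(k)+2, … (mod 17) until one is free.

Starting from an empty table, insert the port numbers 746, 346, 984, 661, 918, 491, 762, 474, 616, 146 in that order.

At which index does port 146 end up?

746 hashes to 7; slot 7 is free => place at 7.
346 hashes to 2; slot 2 is free => place at 2.
984 hashes to 7; 7 taken => place at 8.
661 hashes to 7; 7,8 taken => place at 9.
918 hashes to 10; slot 10 is free => place at 10.
491 hashes to 7; 7,8,9,10 taken => place at 11.
762 hashes to 14; slot 14 is free => place at 14.
474 hashes to 7; 7,8,9,10,11 taken => place at 12.
616 hashes to 16; slot 16 is free => place at 16.
146 hashes to 8; 8,9,10,11,12 taken => place at 13.
Table: [_, _, 346, _, _, _, _, 746, 984, 661, 918, 491, 474, 146, 762, _, 616]

13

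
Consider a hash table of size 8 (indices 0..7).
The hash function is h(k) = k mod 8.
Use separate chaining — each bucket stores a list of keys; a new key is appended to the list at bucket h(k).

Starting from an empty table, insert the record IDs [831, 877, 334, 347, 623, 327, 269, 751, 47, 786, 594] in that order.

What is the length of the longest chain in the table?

5

831 -> bucket 7
877 -> bucket 5
334 -> bucket 6
347 -> bucket 3
623 -> bucket 7 (collision)
327 -> bucket 7 (collision)
269 -> bucket 5 (collision)
751 -> bucket 7 (collision)
47 -> bucket 7 (collision)
786 -> bucket 2
594 -> bucket 2 (collision)
Final buckets:
0: _
1: _
2: 786 -> 594
3: 347
4: _
5: 877 -> 269
6: 334
7: 831 -> 623 -> 327 -> 751 -> 47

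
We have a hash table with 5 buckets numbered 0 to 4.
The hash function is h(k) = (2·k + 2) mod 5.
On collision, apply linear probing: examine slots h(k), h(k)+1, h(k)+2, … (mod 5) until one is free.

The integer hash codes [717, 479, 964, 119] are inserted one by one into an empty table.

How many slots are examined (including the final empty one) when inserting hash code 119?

Insert 717: h=1, slot 1 empty -> index 1.
Insert 479: h=0, slot 0 empty -> index 0.
Insert 964: h=0, slots 0,1 occupied -> index 2.
Insert 119: h=0, slots 0,1,2 occupied -> index 3.
Table: [479, 717, 964, 119, _]

4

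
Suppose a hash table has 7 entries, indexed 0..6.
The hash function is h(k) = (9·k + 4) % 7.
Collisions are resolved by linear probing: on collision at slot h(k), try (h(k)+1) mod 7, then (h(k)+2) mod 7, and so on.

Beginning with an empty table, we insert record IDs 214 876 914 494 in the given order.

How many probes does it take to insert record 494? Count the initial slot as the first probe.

214 hashes to 5; slot 5 is free → place at 5.
876 hashes to 6; slot 6 is free → place at 6.
914 hashes to 5; 5,6 taken → place at 0.
494 hashes to 5; 5,6,0 taken → place at 1.
Table: [914, 494, ., ., ., 214, 876]

4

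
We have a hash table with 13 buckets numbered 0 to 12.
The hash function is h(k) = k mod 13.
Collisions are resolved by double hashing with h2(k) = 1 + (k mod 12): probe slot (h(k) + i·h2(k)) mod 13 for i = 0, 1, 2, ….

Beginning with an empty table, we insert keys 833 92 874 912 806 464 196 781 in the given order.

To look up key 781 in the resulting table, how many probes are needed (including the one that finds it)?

3

833 hashes to 1; slot 1 is free -> place at 1.
92 hashes to 1, h2=9; 1 taken -> place at 10.
874 hashes to 3; slot 3 is free -> place at 3.
912 hashes to 2; slot 2 is free -> place at 2.
806 hashes to 0; slot 0 is free -> place at 0.
464 hashes to 9; slot 9 is free -> place at 9.
196 hashes to 1, h2=5; 1 taken -> place at 6.
781 hashes to 1, h2=2; 1,3 taken -> place at 5.
Table: [806, 833, 912, 874, _, 781, 196, _, _, 464, 92, _, _]
Lookup 781: h=1, h2=2, probe 1,3,5 → found at 5.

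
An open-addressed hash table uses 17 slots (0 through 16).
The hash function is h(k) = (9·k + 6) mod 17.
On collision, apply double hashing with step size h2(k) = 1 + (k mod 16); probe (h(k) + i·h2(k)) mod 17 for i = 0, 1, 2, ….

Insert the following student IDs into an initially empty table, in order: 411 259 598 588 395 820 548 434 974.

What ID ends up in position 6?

411 hashes to 16; slot 16 is free => place at 16.
259 hashes to 8; slot 8 is free => place at 8.
598 hashes to 16, h2=7; 16 taken => place at 6.
588 hashes to 11; slot 11 is free => place at 11.
395 hashes to 8, h2=12; 8 taken => place at 3.
820 hashes to 8, h2=5; 8 taken => place at 13.
548 hashes to 8, h2=5; 8,13 taken => place at 1.
434 hashes to 2; slot 2 is free => place at 2.
974 hashes to 0; slot 0 is free => place at 0.
Table: [974, 548, 434, 395, ∅, ∅, 598, ∅, 259, ∅, ∅, 588, ∅, 820, ∅, ∅, 411]

598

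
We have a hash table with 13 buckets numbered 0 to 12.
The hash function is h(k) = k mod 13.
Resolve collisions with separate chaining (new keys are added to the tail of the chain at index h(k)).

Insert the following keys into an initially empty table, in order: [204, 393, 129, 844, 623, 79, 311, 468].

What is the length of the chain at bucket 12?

4

204 -> bucket 9
393 -> bucket 3
129 -> bucket 12
844 -> bucket 12 (collision)
623 -> bucket 12 (collision)
79 -> bucket 1
311 -> bucket 12 (collision)
468 -> bucket 0
Final buckets:
0: 468
1: 79
2: -
3: 393
4: -
5: -
6: -
7: -
8: -
9: 204
10: -
11: -
12: 129 -> 844 -> 623 -> 311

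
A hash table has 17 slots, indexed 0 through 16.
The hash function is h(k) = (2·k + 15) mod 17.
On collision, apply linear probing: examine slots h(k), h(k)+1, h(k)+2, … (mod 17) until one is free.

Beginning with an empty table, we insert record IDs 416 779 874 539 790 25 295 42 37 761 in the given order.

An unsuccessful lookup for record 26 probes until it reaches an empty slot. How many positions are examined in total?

416 hashes to 14; slot 14 is free -> place at 14.
779 hashes to 9; slot 9 is free -> place at 9.
874 hashes to 12; slot 12 is free -> place at 12.
539 hashes to 5; slot 5 is free -> place at 5.
790 hashes to 14; 14 taken -> place at 15.
25 hashes to 14; 14,15 taken -> place at 16.
295 hashes to 10; slot 10 is free -> place at 10.
42 hashes to 14; 14,15,16 taken -> place at 0.
37 hashes to 4; slot 4 is free -> place at 4.
761 hashes to 7; slot 7 is free -> place at 7.
Table: [42, ∅, ∅, ∅, 37, 539, ∅, 761, ∅, 779, 295, ∅, 874, ∅, 416, 790, 25]
Lookup 26: h=16, probe 16,0,1 → slot 1 empty, not found.

3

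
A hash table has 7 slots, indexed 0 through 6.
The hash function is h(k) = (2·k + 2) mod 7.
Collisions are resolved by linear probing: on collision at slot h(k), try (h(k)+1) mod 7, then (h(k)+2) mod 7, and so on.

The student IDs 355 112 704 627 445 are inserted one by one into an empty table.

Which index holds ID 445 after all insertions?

355 hashes to 5; slot 5 is free → place at 5.
112 hashes to 2; slot 2 is free → place at 2.
704 hashes to 3; slot 3 is free → place at 3.
627 hashes to 3; 3 taken → place at 4.
445 hashes to 3; 3,4,5 taken → place at 6.
Table: [∅, ∅, 112, 704, 627, 355, 445]

6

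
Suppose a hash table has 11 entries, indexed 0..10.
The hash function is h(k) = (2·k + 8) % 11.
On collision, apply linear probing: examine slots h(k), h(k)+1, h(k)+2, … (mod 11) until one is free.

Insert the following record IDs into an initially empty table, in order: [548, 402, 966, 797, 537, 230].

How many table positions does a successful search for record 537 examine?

3

Insert 548: h=4, slot 4 empty → index 4.
Insert 402: h=9, slot 9 empty → index 9.
Insert 966: h=4, slot 4 occupied → index 5.
Insert 797: h=7, slot 7 empty → index 7.
Insert 537: h=4, slots 4,5 occupied → index 6.
Insert 230: h=6, slots 6,7 occupied → index 8.
Table: [., ., ., ., 548, 966, 537, 797, 230, 402, .]
Lookup 537: h=4, probe 4,5,6 → found at 6.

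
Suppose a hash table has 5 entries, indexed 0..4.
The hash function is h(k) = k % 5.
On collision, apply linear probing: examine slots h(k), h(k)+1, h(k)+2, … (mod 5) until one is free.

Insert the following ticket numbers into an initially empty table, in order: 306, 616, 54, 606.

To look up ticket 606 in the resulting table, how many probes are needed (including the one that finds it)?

306 hashes to 1; slot 1 is free → place at 1.
616 hashes to 1; 1 taken → place at 2.
54 hashes to 4; slot 4 is free → place at 4.
606 hashes to 1; 1,2 taken → place at 3.
Table: [., 306, 616, 606, 54]
Lookup 606: h=1, probe 1,2,3 → found at 3.

3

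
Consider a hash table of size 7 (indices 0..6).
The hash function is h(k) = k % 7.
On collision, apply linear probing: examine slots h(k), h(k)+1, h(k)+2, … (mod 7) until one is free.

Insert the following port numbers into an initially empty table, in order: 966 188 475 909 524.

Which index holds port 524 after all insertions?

3

966 hashes to 0; slot 0 is free → place at 0.
188 hashes to 6; slot 6 is free → place at 6.
475 hashes to 6; 6,0 taken → place at 1.
909 hashes to 6; 6,0,1 taken → place at 2.
524 hashes to 6; 6,0,1,2 taken → place at 3.
Table: [966, 475, 909, 524, ∅, ∅, 188]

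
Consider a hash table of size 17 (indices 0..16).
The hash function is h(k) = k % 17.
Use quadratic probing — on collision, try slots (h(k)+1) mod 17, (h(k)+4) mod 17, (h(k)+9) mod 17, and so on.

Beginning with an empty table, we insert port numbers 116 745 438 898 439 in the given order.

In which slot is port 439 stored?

116 hashes to 14; slot 14 is free => place at 14.
745 hashes to 14; 14 taken => place at 15.
438 hashes to 13; slot 13 is free => place at 13.
898 hashes to 14; 14,15 taken => place at 1.
439 hashes to 14; 14,15,1 taken => place at 6.
Table: [-, 898, -, -, -, -, 439, -, -, -, -, -, -, 438, 116, 745, -]

6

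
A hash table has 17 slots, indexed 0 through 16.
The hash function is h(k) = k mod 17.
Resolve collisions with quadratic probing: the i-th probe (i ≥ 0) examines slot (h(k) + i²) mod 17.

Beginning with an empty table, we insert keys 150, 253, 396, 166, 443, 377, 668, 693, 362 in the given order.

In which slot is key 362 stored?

9

Insert 150: h=14, slot 14 empty -> index 14.
Insert 253: h=15, slot 15 empty -> index 15.
Insert 396: h=5, slot 5 empty -> index 5.
Insert 166: h=13, slot 13 empty -> index 13.
Insert 443: h=1, slot 1 empty -> index 1.
Insert 377: h=3, slot 3 empty -> index 3.
Insert 668: h=5, slot 5 occupied -> index 6.
Insert 693: h=13, slots 13,14 occupied -> index 0.
Insert 362: h=5, slots 5,6 occupied -> index 9.
Table: [693, 443, ., 377, ., 396, 668, ., ., 362, ., ., ., 166, 150, 253, .]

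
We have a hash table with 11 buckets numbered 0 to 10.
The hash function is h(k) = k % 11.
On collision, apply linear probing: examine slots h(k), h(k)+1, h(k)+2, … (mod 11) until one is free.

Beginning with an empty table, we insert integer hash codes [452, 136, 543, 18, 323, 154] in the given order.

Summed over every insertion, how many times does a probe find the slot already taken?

3

452 hashes to 1; slot 1 is free -> place at 1.
136 hashes to 4; slot 4 is free -> place at 4.
543 hashes to 4; 4 taken -> place at 5.
18 hashes to 7; slot 7 is free -> place at 7.
323 hashes to 4; 4,5 taken -> place at 6.
154 hashes to 0; slot 0 is free -> place at 0.
Table: [154, 452, ∅, ∅, 136, 543, 323, 18, ∅, ∅, ∅]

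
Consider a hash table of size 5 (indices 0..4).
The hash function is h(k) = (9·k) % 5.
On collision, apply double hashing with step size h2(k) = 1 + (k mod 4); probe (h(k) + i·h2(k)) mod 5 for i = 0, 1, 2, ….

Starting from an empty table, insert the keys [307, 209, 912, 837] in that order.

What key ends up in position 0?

Insert 307: h=3, slot 3 empty => index 3.
Insert 209: h=1, slot 1 empty => index 1.
Insert 912: h=3, h2=1, slot 3 occupied => index 4.
Insert 837: h=3, h2=2, slot 3 occupied => index 0.
Table: [837, 209, _, 307, 912]

837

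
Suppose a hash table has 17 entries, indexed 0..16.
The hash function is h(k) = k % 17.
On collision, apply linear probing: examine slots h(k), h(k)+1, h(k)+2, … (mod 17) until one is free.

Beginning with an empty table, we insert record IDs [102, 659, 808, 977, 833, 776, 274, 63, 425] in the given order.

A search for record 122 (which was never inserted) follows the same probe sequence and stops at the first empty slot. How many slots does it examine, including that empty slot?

2

Insert 102: h=0, slot 0 empty => index 0.
Insert 659: h=13, slot 13 empty => index 13.
Insert 808: h=9, slot 9 empty => index 9.
Insert 977: h=8, slot 8 empty => index 8.
Insert 833: h=0, slot 0 occupied => index 1.
Insert 776: h=11, slot 11 empty => index 11.
Insert 274: h=2, slot 2 empty => index 2.
Insert 63: h=12, slot 12 empty => index 12.
Insert 425: h=0, slots 0,1,2 occupied => index 3.
Table: [102, 833, 274, 425, -, -, -, -, 977, 808, -, 776, 63, 659, -, -, -]
Lookup 122: h=3, probe 3,4 → slot 4 empty, not found.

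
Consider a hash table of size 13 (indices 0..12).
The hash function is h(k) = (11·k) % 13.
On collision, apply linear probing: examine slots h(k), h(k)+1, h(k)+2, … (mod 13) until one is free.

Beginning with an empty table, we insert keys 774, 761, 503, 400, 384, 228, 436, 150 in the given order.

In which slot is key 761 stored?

774 hashes to 12; slot 12 is free -> place at 12.
761 hashes to 12; 12 taken -> place at 0.
503 hashes to 8; slot 8 is free -> place at 8.
400 hashes to 6; slot 6 is free -> place at 6.
384 hashes to 12; 12,0 taken -> place at 1.
228 hashes to 12; 12,0,1 taken -> place at 2.
436 hashes to 12; 12,0,1,2 taken -> place at 3.
150 hashes to 12; 12,0,1,2,3 taken -> place at 4.
Table: [761, 384, 228, 436, 150, _, 400, _, 503, _, _, _, 774]

0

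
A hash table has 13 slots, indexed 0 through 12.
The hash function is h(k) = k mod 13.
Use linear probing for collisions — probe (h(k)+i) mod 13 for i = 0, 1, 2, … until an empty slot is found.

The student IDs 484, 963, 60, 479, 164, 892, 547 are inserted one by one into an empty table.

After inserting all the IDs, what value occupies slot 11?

484: h=3 → slot 3
963: h=1 → slot 1
60: h=8 → slot 8
479: h=11 → slot 11
164: h=8, probe 8,9 → slot 9
892: h=8, probe 8,9,10 → slot 10
547: h=1, probe 1,2 → slot 2
Table: [_, 963, 547, 484, _, _, _, _, 60, 164, 892, 479, _]

479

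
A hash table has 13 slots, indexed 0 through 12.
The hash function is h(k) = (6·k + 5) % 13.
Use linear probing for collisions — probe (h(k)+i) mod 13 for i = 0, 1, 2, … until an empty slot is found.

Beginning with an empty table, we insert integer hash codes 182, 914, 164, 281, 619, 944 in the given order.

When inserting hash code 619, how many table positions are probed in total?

Insert 182: h=5, slot 5 empty → index 5.
Insert 914: h=3, slot 3 empty → index 3.
Insert 164: h=1, slot 1 empty → index 1.
Insert 281: h=1, slot 1 occupied → index 2.
Insert 619: h=1, slots 1,2,3 occupied → index 4.
Insert 944: h=1, slots 1,2,3,4,5 occupied → index 6.
Table: [-, 164, 281, 914, 619, 182, 944, -, -, -, -, -, -]

4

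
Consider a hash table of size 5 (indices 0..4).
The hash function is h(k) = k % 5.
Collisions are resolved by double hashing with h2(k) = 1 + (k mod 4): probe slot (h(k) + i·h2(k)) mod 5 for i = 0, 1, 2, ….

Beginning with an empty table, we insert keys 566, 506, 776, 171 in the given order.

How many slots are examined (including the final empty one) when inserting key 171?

566: h=1 -> slot 1
506: h=1, h2=3, probe 1,4 -> slot 4
776: h=1, h2=1, probe 1,2 -> slot 2
171: h=1, h2=4, probe 1,0 -> slot 0
Table: [171, 566, 776, —, 506]

2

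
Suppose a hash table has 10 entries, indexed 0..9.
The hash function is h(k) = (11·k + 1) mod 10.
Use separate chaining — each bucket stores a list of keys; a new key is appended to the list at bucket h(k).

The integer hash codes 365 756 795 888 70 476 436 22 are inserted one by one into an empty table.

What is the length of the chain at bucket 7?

3

365 → bucket 6
756 → bucket 7
795 → bucket 6 (collision)
888 → bucket 9
70 → bucket 1
476 → bucket 7 (collision)
436 → bucket 7 (collision)
22 → bucket 3
Final buckets:
0: -
1: 70
2: -
3: 22
4: -
5: -
6: 365 -> 795
7: 756 -> 476 -> 436
8: -
9: 888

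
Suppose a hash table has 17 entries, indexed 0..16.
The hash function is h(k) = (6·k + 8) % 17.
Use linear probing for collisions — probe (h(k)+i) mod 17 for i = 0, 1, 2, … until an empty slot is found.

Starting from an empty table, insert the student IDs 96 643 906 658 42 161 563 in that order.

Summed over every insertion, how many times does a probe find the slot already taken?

Insert 96: h=6, slot 6 empty -> index 6.
Insert 643: h=7, slot 7 empty -> index 7.
Insert 906: h=4, slot 4 empty -> index 4.
Insert 658: h=12, slot 12 empty -> index 12.
Insert 42: h=5, slot 5 empty -> index 5.
Insert 161: h=5, slots 5,6,7 occupied -> index 8.
Insert 563: h=3, slot 3 empty -> index 3.
Table: [—, —, —, 563, 906, 42, 96, 643, 161, —, —, —, 658, —, —, —, —]

3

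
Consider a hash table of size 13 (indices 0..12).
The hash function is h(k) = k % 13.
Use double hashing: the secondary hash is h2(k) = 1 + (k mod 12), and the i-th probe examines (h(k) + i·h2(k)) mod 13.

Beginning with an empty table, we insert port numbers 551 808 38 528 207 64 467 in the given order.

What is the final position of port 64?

4

Insert 551: h=5, slot 5 empty => index 5.
Insert 808: h=2, slot 2 empty => index 2.
Insert 38: h=12, slot 12 empty => index 12.
Insert 528: h=8, slot 8 empty => index 8.
Insert 207: h=12, h2=4, slot 12 occupied => index 3.
Insert 64: h=12, h2=5, slot 12 occupied => index 4.
Insert 467: h=12, h2=12, slot 12 occupied => index 11.
Table: [_, _, 808, 207, 64, 551, _, _, 528, _, _, 467, 38]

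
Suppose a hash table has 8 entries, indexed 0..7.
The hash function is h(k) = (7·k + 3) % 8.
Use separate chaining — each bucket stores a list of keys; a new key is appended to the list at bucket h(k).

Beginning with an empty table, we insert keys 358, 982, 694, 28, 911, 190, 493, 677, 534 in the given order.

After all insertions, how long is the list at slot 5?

Insert 358: h=5, bucket 5 empty -> new chain.
Insert 982: h=5, bucket 5 nonempty -> append to chain.
Insert 694: h=5, bucket 5 nonempty -> append to chain.
Insert 28: h=7, bucket 7 empty -> new chain.
Insert 911: h=4, bucket 4 empty -> new chain.
Insert 190: h=5, bucket 5 nonempty -> append to chain.
Insert 493: h=6, bucket 6 empty -> new chain.
Insert 677: h=6, bucket 6 nonempty -> append to chain.
Insert 534: h=5, bucket 5 nonempty -> append to chain.
Final buckets:
0: —
1: —
2: —
3: —
4: 911
5: 358 -> 982 -> 694 -> 190 -> 534
6: 493 -> 677
7: 28

5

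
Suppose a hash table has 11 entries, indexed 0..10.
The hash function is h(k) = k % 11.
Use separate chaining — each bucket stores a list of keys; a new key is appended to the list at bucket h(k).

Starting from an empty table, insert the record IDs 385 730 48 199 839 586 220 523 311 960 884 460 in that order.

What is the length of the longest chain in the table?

4

Insert 385: h=0, bucket 0 empty -> new chain.
Insert 730: h=4, bucket 4 empty -> new chain.
Insert 48: h=4, bucket 4 nonempty -> append to chain.
Insert 199: h=1, bucket 1 empty -> new chain.
Insert 839: h=3, bucket 3 empty -> new chain.
Insert 586: h=3, bucket 3 nonempty -> append to chain.
Insert 220: h=0, bucket 0 nonempty -> append to chain.
Insert 523: h=6, bucket 6 empty -> new chain.
Insert 311: h=3, bucket 3 nonempty -> append to chain.
Insert 960: h=3, bucket 3 nonempty -> append to chain.
Insert 884: h=4, bucket 4 nonempty -> append to chain.
Insert 460: h=9, bucket 9 empty -> new chain.
Final buckets:
0: 385 -> 220
1: 199
2: .
3: 839 -> 586 -> 311 -> 960
4: 730 -> 48 -> 884
5: .
6: 523
7: .
8: .
9: 460
10: .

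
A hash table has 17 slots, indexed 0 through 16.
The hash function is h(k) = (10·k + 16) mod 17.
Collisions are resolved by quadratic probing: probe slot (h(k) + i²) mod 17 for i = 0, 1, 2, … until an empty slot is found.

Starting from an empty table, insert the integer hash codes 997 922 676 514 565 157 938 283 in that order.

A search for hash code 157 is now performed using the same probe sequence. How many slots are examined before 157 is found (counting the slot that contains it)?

Insert 997: h=7, slot 7 empty → index 7.
Insert 922: h=5, slot 5 empty → index 5.
Insert 676: h=10, slot 10 empty → index 10.
Insert 514: h=5, slot 5 occupied → index 6.
Insert 565: h=5, slots 5,6 occupied → index 9.
Insert 157: h=5, slots 5,6,9 occupied → index 14.
Insert 938: h=12, slot 12 empty → index 12.
Insert 283: h=7, slot 7 occupied → index 8.
Table: [-, -, -, -, -, 922, 514, 997, 283, 565, 676, -, 938, -, 157, -, -]
Lookup 157: h=5, probe 5,6,9,14 → found at 14.

4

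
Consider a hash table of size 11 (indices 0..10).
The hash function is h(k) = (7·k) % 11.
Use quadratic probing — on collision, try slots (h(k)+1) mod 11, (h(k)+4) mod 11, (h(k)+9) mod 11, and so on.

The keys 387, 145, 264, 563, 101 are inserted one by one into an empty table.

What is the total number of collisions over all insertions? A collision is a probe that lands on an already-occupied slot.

6

387 hashes to 3; slot 3 is free => place at 3.
145 hashes to 3; 3 taken => place at 4.
264 hashes to 0; slot 0 is free => place at 0.
563 hashes to 3; 3,4 taken => place at 7.
101 hashes to 3; 3,4,7 taken => place at 1.
Table: [264, 101, -, 387, 145, -, -, 563, -, -, -]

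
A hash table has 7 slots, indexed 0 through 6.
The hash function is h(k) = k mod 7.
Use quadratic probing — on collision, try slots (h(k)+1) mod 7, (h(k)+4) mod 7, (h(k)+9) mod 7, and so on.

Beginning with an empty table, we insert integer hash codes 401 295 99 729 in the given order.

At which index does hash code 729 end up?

3

401 hashes to 2; slot 2 is free -> place at 2.
295 hashes to 1; slot 1 is free -> place at 1.
99 hashes to 1; 1,2 taken -> place at 5.
729 hashes to 1; 1,2,5 taken -> place at 3.
Table: [., 295, 401, 729, ., 99, .]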